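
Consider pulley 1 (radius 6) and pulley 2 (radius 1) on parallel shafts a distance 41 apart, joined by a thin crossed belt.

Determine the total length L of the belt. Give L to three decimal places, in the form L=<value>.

crossed belt: β = asin((r1+r2)/C) = asin(7/41) = 9.8304°
wrap1 = wrap2 = π + 2β = 199.6607°
tangent length = C·cosβ = 40.3980
L = (r1+r2)·wrap + 2·C·cosβ = 7·3.4847 + 2·40.3980 = 105.1892

L=105.189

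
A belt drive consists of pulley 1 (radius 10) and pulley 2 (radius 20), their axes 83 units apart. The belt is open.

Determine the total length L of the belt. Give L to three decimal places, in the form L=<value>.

L=261.454

open belt: β = asin((r2−r1)/C) = asin(10/83) = 6.9199°
wrap1 = π − 2β = 166.1602°
wrap2 = π + 2β = 193.8398°
tangent length = C·cosβ = 82.3954
L = r1·wrap1 + r2·wrap2 + 2·C·cosβ = 10·2.9000 + 20·3.3831 + 2·82.3954 = 261.4541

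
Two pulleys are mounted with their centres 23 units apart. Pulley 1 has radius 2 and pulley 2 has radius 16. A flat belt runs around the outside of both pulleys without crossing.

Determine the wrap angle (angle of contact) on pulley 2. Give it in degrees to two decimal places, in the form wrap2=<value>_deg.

wrap2=254.99_deg

open belt: β = asin((r2−r1)/C) = asin(14/23) = 37.4952°
wrap1 = π − 2β = 105.0095°
wrap2 = π + 2β = 254.9905°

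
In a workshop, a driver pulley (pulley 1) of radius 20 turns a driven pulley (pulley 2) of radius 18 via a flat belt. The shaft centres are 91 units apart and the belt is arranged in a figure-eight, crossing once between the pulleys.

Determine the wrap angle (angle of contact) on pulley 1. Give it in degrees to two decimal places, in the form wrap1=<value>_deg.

crossed belt: β = asin((r1+r2)/C) = asin(38/91) = 24.6820°
wrap1 = wrap2 = π + 2β = 229.3641°

wrap1=229.36_deg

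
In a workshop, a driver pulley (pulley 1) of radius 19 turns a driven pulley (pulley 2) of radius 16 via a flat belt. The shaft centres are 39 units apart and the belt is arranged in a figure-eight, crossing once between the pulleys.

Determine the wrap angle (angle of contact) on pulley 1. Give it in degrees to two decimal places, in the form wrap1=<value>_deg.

wrap1=307.65_deg

crossed belt: β = asin((r1+r2)/C) = asin(35/39) = 63.8230°
wrap1 = wrap2 = π + 2β = 307.6461°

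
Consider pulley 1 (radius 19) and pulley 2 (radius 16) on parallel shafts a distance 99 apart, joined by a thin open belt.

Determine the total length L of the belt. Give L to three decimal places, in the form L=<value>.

L=308.047

open belt: β = asin((r2−r1)/C) = asin(-3/99) = -1.7365°
wrap1 = π − 2β = 183.4730°
wrap2 = π + 2β = 176.5270°
tangent length = C·cosβ = 98.9545
L = r1·wrap1 + r2·wrap2 + 2·C·cosβ = 19·3.2022 + 16·3.0810 + 2·98.9545 = 308.0467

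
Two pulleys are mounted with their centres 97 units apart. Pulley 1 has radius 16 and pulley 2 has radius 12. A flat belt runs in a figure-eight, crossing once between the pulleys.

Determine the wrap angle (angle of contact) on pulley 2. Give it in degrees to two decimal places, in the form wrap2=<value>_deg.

crossed belt: β = asin((r1+r2)/C) = asin(28/97) = 16.7777°
wrap1 = wrap2 = π + 2β = 213.5555°

wrap2=213.56_deg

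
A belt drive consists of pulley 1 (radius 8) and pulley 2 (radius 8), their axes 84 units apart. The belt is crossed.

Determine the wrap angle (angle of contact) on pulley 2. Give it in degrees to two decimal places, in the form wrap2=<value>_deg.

wrap2=201.96_deg

crossed belt: β = asin((r1+r2)/C) = asin(16/84) = 10.9806°
wrap1 = wrap2 = π + 2β = 201.9612°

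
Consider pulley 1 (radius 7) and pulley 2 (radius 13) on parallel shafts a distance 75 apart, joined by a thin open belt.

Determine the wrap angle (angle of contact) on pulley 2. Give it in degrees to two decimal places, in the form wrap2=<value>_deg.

open belt: β = asin((r2−r1)/C) = asin(6/75) = 4.5886°
wrap1 = π − 2β = 170.8229°
wrap2 = π + 2β = 189.1771°

wrap2=189.18_deg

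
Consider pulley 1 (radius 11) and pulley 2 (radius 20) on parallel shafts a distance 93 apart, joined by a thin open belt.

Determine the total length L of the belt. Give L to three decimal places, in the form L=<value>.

open belt: β = asin((r2−r1)/C) = asin(9/93) = 5.5534°
wrap1 = π − 2β = 168.8931°
wrap2 = π + 2β = 191.1069°
tangent length = C·cosβ = 92.5635
L = r1·wrap1 + r2·wrap2 + 2·C·cosβ = 11·2.9477 + 20·3.3354 + 2·92.5635 = 284.2610

L=284.261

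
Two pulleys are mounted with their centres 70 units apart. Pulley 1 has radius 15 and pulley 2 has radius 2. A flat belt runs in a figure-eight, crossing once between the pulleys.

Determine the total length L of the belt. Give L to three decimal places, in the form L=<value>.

crossed belt: β = asin((r1+r2)/C) = asin(17/70) = 14.0552°
wrap1 = wrap2 = π + 2β = 208.1105°
tangent length = C·cosβ = 67.9043
L = (r1+r2)·wrap + 2·C·cosβ = 17·3.6322 + 2·67.9043 = 197.5563

L=197.556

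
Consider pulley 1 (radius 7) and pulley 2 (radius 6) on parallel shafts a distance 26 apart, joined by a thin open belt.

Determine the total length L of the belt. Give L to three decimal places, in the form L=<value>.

L=92.879

open belt: β = asin((r2−r1)/C) = asin(-1/26) = -2.2042°
wrap1 = π − 2β = 184.4085°
wrap2 = π + 2β = 175.5915°
tangent length = C·cosβ = 25.9808
L = r1·wrap1 + r2·wrap2 + 2·C·cosβ = 7·3.2185 + 6·3.0647 + 2·25.9808 = 92.8792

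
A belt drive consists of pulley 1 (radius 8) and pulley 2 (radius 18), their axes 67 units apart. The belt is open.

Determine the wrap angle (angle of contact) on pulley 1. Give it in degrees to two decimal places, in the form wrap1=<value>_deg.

wrap1=162.83_deg

open belt: β = asin((r2−r1)/C) = asin(10/67) = 8.5837°
wrap1 = π − 2β = 162.8326°
wrap2 = π + 2β = 197.1674°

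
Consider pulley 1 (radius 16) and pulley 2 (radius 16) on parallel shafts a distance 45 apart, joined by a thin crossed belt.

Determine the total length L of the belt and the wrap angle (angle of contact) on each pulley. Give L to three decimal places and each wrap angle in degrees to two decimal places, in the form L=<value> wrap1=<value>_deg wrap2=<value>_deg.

L=214.437 wrap1=270.65_deg wrap2=270.65_deg

crossed belt: β = asin((r1+r2)/C) = asin(32/45) = 45.3254°
wrap1 = wrap2 = π + 2β = 270.6508°
tangent length = C·cosβ = 31.6386
L = (r1+r2)·wrap + 2·C·cosβ = 32·4.7237 + 2·31.6386 = 214.4371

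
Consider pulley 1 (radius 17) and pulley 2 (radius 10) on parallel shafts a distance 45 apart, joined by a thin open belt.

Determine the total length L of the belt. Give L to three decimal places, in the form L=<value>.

open belt: β = asin((r2−r1)/C) = asin(-7/45) = -8.9490°
wrap1 = π − 2β = 197.8980°
wrap2 = π + 2β = 162.1020°
tangent length = C·cosβ = 44.4522
L = r1·wrap1 + r2·wrap2 + 2·C·cosβ = 17·3.4540 + 10·2.8292 + 2·44.4522 = 175.9141

L=175.914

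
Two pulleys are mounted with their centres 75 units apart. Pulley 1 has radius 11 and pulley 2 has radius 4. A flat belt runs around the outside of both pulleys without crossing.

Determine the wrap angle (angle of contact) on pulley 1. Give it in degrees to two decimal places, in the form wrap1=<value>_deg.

open belt: β = asin((r2−r1)/C) = asin(-7/75) = -5.3554°
wrap1 = π − 2β = 190.7108°
wrap2 = π + 2β = 169.2892°

wrap1=190.71_deg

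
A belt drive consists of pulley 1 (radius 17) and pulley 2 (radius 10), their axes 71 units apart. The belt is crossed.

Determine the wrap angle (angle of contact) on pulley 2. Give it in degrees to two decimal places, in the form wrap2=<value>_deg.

wrap2=224.70_deg

crossed belt: β = asin((r1+r2)/C) = asin(27/71) = 22.3511°
wrap1 = wrap2 = π + 2β = 224.7023°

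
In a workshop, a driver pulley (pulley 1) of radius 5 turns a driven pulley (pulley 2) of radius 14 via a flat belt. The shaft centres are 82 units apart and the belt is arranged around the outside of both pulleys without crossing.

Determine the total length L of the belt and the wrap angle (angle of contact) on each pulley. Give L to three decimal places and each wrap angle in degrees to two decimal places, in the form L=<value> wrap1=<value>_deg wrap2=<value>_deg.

L=224.679 wrap1=167.40_deg wrap2=192.60_deg

open belt: β = asin((r2−r1)/C) = asin(9/82) = 6.3013°
wrap1 = π − 2β = 167.3975°
wrap2 = π + 2β = 192.6025°
tangent length = C·cosβ = 81.5046
L = r1·wrap1 + r2·wrap2 + 2·C·cosβ = 5·2.9216 + 14·3.3615 + 2·81.5046 = 224.6791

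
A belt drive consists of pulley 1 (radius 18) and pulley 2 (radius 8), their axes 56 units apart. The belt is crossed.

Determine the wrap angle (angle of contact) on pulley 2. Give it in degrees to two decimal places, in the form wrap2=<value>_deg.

crossed belt: β = asin((r1+r2)/C) = asin(26/56) = 27.6640°
wrap1 = wrap2 = π + 2β = 235.3280°

wrap2=235.33_deg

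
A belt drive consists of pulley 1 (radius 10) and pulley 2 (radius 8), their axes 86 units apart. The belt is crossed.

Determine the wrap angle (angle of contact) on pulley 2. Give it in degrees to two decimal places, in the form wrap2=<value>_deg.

wrap2=204.16_deg

crossed belt: β = asin((r1+r2)/C) = asin(18/86) = 12.0815°
wrap1 = wrap2 = π + 2β = 204.1629°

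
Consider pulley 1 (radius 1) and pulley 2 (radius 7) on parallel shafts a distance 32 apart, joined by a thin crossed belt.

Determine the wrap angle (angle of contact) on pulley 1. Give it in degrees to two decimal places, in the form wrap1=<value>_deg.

crossed belt: β = asin((r1+r2)/C) = asin(8/32) = 14.4775°
wrap1 = wrap2 = π + 2β = 208.9550°

wrap1=208.96_deg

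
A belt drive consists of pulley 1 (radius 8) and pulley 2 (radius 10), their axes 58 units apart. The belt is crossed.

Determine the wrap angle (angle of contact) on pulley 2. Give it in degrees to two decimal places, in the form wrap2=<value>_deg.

crossed belt: β = asin((r1+r2)/C) = asin(18/58) = 18.0800°
wrap1 = wrap2 = π + 2β = 216.1600°

wrap2=216.16_deg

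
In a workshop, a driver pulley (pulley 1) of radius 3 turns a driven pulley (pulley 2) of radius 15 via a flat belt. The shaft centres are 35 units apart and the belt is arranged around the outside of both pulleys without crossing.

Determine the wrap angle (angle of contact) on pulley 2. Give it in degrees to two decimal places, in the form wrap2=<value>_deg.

wrap2=220.10_deg

open belt: β = asin((r2−r1)/C) = asin(12/35) = 20.0510°
wrap1 = π − 2β = 139.8979°
wrap2 = π + 2β = 220.1021°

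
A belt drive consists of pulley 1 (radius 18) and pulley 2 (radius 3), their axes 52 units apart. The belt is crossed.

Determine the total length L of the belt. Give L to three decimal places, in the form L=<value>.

crossed belt: β = asin((r1+r2)/C) = asin(21/52) = 23.8188°
wrap1 = wrap2 = π + 2β = 227.6377°
tangent length = C·cosβ = 47.5710
L = (r1+r2)·wrap + 2·C·cosβ = 21·3.9730 + 2·47.5710 = 178.5756

L=178.576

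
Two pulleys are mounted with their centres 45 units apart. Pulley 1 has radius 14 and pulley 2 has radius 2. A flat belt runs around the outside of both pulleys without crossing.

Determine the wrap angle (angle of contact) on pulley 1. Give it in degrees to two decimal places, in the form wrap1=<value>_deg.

open belt: β = asin((r2−r1)/C) = asin(-12/45) = -15.4660°
wrap1 = π − 2β = 210.9320°
wrap2 = π + 2β = 149.0680°

wrap1=210.93_deg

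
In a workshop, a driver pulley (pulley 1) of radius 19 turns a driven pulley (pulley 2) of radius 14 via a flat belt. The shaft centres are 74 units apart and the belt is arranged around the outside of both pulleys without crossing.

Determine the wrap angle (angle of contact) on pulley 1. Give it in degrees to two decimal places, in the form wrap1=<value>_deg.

wrap1=187.75_deg

open belt: β = asin((r2−r1)/C) = asin(-5/74) = -3.8743°
wrap1 = π − 2β = 187.7486°
wrap2 = π + 2β = 172.2514°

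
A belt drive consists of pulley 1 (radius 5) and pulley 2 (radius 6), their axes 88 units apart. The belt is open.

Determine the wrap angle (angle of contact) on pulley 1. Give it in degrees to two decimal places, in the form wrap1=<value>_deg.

wrap1=178.70_deg

open belt: β = asin((r2−r1)/C) = asin(1/88) = 0.6511°
wrap1 = π − 2β = 178.6978°
wrap2 = π + 2β = 181.3022°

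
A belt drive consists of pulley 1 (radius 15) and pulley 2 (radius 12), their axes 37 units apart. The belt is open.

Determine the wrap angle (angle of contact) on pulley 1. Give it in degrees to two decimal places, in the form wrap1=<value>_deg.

open belt: β = asin((r2−r1)/C) = asin(-3/37) = -4.6507°
wrap1 = π − 2β = 189.3014°
wrap2 = π + 2β = 170.6986°

wrap1=189.30_deg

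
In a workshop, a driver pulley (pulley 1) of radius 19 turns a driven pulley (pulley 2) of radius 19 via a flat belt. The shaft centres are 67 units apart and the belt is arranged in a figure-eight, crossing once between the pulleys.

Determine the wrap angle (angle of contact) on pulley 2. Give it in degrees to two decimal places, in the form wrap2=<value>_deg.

wrap2=249.11_deg

crossed belt: β = asin((r1+r2)/C) = asin(38/67) = 34.5527°
wrap1 = wrap2 = π + 2β = 249.1054°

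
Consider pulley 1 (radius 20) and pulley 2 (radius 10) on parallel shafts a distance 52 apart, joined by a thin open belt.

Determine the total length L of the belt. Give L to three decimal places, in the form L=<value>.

open belt: β = asin((r2−r1)/C) = asin(-10/52) = -11.0875°
wrap1 = π − 2β = 202.1750°
wrap2 = π + 2β = 157.8250°
tangent length = C·cosβ = 51.0294
L = r1·wrap1 + r2·wrap2 + 2·C·cosβ = 20·3.5286 + 10·2.7546 + 2·51.0294 = 200.1769

L=200.177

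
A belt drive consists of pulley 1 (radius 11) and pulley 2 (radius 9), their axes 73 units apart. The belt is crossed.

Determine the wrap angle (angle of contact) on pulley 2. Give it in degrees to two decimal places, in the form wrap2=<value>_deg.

wrap2=211.80_deg

crossed belt: β = asin((r1+r2)/C) = asin(20/73) = 15.9008°
wrap1 = wrap2 = π + 2β = 211.8016°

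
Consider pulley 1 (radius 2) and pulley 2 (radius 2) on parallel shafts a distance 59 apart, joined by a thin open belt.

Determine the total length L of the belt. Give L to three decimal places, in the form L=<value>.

L=130.566

open belt: β = asin((r2−r1)/C) = asin(0/59) = 0.0000°
wrap1 = π − 2β = 180.0000°
wrap2 = π + 2β = 180.0000°
tangent length = C·cosβ = 59.0000
L = r1·wrap1 + r2·wrap2 + 2·C·cosβ = 2·3.1416 + 2·3.1416 + 2·59.0000 = 130.5664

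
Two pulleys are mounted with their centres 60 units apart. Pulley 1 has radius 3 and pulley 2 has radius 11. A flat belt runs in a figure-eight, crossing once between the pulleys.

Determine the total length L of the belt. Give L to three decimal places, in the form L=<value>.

crossed belt: β = asin((r1+r2)/C) = asin(14/60) = 13.4934°
wrap1 = wrap2 = π + 2β = 206.9868°
tangent length = C·cosβ = 58.3438
L = (r1+r2)·wrap + 2·C·cosβ = 14·3.6126 + 2·58.3438 = 167.2640

L=167.264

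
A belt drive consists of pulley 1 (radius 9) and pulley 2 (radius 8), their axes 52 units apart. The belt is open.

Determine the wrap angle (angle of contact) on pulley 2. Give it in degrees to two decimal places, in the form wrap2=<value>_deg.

wrap2=177.80_deg

open belt: β = asin((r2−r1)/C) = asin(-1/52) = -1.1019°
wrap1 = π − 2β = 182.2038°
wrap2 = π + 2β = 177.7962°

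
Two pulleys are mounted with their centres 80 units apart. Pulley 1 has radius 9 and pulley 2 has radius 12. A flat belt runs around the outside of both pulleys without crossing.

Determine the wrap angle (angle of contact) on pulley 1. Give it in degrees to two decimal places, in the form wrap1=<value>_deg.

wrap1=175.70_deg

open belt: β = asin((r2−r1)/C) = asin(3/80) = 2.1491°
wrap1 = π − 2β = 175.7018°
wrap2 = π + 2β = 184.2982°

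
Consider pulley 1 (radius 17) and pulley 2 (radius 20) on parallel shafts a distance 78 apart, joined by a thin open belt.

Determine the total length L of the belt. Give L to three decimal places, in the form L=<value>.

L=272.354

open belt: β = asin((r2−r1)/C) = asin(3/78) = 2.2042°
wrap1 = π − 2β = 175.5915°
wrap2 = π + 2β = 184.4085°
tangent length = C·cosβ = 77.9423
L = r1·wrap1 + r2·wrap2 + 2·C·cosβ = 17·3.0647 + 20·3.2185 + 2·77.9423 = 272.3543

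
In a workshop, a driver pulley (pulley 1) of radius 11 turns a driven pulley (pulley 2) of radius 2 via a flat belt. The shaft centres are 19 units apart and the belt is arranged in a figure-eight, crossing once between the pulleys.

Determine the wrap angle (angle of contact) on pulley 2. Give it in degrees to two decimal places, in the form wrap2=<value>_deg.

wrap2=266.35_deg

crossed belt: β = asin((r1+r2)/C) = asin(13/19) = 43.1736°
wrap1 = wrap2 = π + 2β = 266.3471°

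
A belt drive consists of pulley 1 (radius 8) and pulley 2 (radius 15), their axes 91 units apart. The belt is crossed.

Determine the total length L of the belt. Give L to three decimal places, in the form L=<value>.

L=260.101

crossed belt: β = asin((r1+r2)/C) = asin(23/91) = 14.6401°
wrap1 = wrap2 = π + 2β = 209.2803°
tangent length = C·cosβ = 88.0454
L = (r1+r2)·wrap + 2·C·cosβ = 23·3.6526 + 2·88.0454 = 260.1014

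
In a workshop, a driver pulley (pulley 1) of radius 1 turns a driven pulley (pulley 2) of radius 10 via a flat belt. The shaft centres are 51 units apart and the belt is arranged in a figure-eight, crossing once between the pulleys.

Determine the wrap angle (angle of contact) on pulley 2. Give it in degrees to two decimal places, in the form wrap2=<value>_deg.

crossed belt: β = asin((r1+r2)/C) = asin(11/51) = 12.4558°
wrap1 = wrap2 = π + 2β = 204.9116°

wrap2=204.91_deg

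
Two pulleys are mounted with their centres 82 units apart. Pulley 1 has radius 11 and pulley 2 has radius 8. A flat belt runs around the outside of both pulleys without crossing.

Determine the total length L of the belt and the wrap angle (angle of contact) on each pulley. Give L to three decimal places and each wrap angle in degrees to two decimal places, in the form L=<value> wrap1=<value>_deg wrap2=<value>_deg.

open belt: β = asin((r2−r1)/C) = asin(-3/82) = -2.0967°
wrap1 = π − 2β = 184.1933°
wrap2 = π + 2β = 175.8067°
tangent length = C·cosβ = 81.9451
L = r1·wrap1 + r2·wrap2 + 2·C·cosβ = 11·3.2148 + 8·3.0684 + 2·81.9451 = 223.8000

L=223.800 wrap1=184.19_deg wrap2=175.81_deg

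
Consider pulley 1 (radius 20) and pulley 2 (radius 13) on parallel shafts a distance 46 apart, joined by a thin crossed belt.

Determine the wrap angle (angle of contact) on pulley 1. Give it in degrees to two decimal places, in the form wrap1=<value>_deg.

crossed belt: β = asin((r1+r2)/C) = asin(33/46) = 45.8395°
wrap1 = wrap2 = π + 2β = 271.6790°

wrap1=271.68_deg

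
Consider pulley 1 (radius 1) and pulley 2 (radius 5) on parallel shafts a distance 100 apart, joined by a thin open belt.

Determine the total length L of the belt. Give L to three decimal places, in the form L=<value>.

open belt: β = asin((r2−r1)/C) = asin(4/100) = 2.2924°
wrap1 = π − 2β = 175.4151°
wrap2 = π + 2β = 184.5849°
tangent length = C·cosβ = 99.9200
L = r1·wrap1 + r2·wrap2 + 2·C·cosβ = 1·3.0616 + 5·3.2216 + 2·99.9200 = 219.0096

L=219.010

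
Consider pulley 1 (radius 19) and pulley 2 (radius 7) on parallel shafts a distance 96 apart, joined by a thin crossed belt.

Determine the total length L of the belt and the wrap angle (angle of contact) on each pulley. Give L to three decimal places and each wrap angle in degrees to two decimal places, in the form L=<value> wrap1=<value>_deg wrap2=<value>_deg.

crossed belt: β = asin((r1+r2)/C) = asin(26/96) = 15.7139°
wrap1 = wrap2 = π + 2β = 211.4277°
tangent length = C·cosβ = 92.4121
L = (r1+r2)·wrap + 2·C·cosβ = 26·3.6901 + 2·92.4121 = 280.7671

L=280.767 wrap1=211.43_deg wrap2=211.43_deg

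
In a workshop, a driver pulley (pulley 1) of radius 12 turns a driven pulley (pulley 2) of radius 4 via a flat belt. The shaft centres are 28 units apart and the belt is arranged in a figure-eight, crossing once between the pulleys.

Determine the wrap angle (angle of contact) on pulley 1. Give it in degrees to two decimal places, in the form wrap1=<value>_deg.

crossed belt: β = asin((r1+r2)/C) = asin(16/28) = 34.8499°
wrap1 = wrap2 = π + 2β = 249.6998°

wrap1=249.70_deg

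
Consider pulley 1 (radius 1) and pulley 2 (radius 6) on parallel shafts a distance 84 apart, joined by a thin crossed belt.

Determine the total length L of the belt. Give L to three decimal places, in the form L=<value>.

crossed belt: β = asin((r1+r2)/C) = asin(7/84) = 4.7802°
wrap1 = wrap2 = π + 2β = 189.5604°
tangent length = C·cosβ = 83.7078
L = (r1+r2)·wrap + 2·C·cosβ = 7·3.3085 + 2·83.7078 = 190.5748

L=190.575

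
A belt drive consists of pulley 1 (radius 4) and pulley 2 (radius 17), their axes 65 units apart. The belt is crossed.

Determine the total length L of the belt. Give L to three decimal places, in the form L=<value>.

L=202.819

crossed belt: β = asin((r1+r2)/C) = asin(21/65) = 18.8491°
wrap1 = wrap2 = π + 2β = 217.6982°
tangent length = C·cosβ = 61.5142
L = (r1+r2)·wrap + 2·C·cosβ = 21·3.7996 + 2·61.5142 = 202.8190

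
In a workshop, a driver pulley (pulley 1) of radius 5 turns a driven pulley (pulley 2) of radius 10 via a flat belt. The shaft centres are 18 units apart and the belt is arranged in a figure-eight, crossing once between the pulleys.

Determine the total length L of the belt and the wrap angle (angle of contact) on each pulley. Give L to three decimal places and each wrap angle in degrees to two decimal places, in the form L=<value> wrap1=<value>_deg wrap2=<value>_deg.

crossed belt: β = asin((r1+r2)/C) = asin(15/18) = 56.4427°
wrap1 = wrap2 = π + 2β = 292.8854°
tangent length = C·cosβ = 9.9499
L = (r1+r2)·wrap + 2·C·cosβ = 15·5.1118 + 2·9.9499 = 96.5770

L=96.577 wrap1=292.89_deg wrap2=292.89_deg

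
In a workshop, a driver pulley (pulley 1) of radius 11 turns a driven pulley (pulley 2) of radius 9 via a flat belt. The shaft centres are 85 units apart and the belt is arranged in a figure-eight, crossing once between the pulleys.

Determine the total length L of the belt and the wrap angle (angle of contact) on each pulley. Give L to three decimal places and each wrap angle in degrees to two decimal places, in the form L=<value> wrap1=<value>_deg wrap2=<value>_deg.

L=237.560 wrap1=207.22_deg wrap2=207.22_deg

crossed belt: β = asin((r1+r2)/C) = asin(20/85) = 13.6090°
wrap1 = wrap2 = π + 2β = 207.2179°
tangent length = C·cosβ = 82.6136
L = (r1+r2)·wrap + 2·C·cosβ = 20·3.6166 + 2·82.6136 = 237.5598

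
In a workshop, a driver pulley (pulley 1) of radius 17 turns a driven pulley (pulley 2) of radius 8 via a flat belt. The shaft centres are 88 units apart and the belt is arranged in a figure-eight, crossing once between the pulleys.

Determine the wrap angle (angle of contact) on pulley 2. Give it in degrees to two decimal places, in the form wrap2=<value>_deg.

crossed belt: β = asin((r1+r2)/C) = asin(25/88) = 16.5045°
wrap1 = wrap2 = π + 2β = 213.0090°

wrap2=213.01_deg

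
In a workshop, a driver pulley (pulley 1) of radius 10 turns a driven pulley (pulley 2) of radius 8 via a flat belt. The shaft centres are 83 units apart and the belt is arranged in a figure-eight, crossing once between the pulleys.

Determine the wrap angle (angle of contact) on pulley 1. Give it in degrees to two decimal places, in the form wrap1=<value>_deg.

wrap1=205.05_deg

crossed belt: β = asin((r1+r2)/C) = asin(18/83) = 12.5251°
wrap1 = wrap2 = π + 2β = 205.0502°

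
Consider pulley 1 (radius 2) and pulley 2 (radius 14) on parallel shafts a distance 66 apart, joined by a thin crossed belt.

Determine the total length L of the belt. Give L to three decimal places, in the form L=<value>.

L=186.164

crossed belt: β = asin((r1+r2)/C) = asin(16/66) = 14.0297°
wrap1 = wrap2 = π + 2β = 208.0593°
tangent length = C·cosβ = 64.0312
L = (r1+r2)·wrap + 2·C·cosβ = 16·3.6313 + 2·64.0312 = 186.1636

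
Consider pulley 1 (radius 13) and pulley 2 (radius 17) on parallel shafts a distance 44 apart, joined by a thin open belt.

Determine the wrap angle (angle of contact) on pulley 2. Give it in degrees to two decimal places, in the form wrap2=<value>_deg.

wrap2=190.43_deg

open belt: β = asin((r2−r1)/C) = asin(4/44) = 5.2159°
wrap1 = π − 2β = 169.5682°
wrap2 = π + 2β = 190.4318°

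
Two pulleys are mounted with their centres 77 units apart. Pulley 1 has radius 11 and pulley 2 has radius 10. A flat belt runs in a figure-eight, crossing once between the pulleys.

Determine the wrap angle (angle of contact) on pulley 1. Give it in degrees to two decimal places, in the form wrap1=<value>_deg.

wrap1=211.65_deg

crossed belt: β = asin((r1+r2)/C) = asin(21/77) = 15.8266°
wrap1 = wrap2 = π + 2β = 211.6532°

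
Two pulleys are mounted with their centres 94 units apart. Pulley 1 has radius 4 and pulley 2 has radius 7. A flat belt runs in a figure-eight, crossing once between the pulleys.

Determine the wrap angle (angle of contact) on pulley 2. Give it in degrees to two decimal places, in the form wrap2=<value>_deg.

crossed belt: β = asin((r1+r2)/C) = asin(11/94) = 6.7202°
wrap1 = wrap2 = π + 2β = 193.4404°

wrap2=193.44_deg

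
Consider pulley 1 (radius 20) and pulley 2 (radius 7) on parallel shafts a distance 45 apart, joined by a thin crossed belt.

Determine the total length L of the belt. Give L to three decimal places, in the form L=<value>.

crossed belt: β = asin((r1+r2)/C) = asin(27/45) = 36.8699°
wrap1 = wrap2 = π + 2β = 253.7398°
tangent length = C·cosβ = 36.0000
L = (r1+r2)·wrap + 2·C·cosβ = 27·4.4286 + 2·36.0000 = 191.5721

L=191.572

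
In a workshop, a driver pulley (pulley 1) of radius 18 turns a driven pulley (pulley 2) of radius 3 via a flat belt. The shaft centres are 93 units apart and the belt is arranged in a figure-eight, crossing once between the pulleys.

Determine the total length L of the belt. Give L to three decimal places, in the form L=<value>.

L=256.736

crossed belt: β = asin((r1+r2)/C) = asin(21/93) = 13.0503°
wrap1 = wrap2 = π + 2β = 206.1006°
tangent length = C·cosβ = 90.5980
L = (r1+r2)·wrap + 2·C·cosβ = 21·3.5971 + 2·90.5980 = 256.7358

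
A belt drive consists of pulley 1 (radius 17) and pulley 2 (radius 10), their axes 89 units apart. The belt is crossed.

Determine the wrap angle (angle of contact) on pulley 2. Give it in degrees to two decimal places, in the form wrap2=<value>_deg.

wrap2=215.32_deg

crossed belt: β = asin((r1+r2)/C) = asin(27/89) = 17.6602°
wrap1 = wrap2 = π + 2β = 215.3203°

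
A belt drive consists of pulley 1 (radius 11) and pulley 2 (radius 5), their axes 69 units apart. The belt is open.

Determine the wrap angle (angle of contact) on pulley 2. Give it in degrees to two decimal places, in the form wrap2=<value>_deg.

wrap2=170.02_deg

open belt: β = asin((r2−r1)/C) = asin(-6/69) = -4.9885°
wrap1 = π − 2β = 189.9771°
wrap2 = π + 2β = 170.0229°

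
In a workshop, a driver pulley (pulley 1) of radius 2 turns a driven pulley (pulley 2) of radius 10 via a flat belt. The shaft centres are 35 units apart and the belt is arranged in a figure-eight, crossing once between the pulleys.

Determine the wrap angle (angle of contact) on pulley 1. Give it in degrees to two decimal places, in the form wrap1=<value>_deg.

crossed belt: β = asin((r1+r2)/C) = asin(12/35) = 20.0510°
wrap1 = wrap2 = π + 2β = 220.1021°

wrap1=220.10_deg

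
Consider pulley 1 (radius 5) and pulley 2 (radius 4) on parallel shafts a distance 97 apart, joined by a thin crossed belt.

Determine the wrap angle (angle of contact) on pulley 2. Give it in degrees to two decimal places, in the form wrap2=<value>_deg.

wrap2=190.65_deg

crossed belt: β = asin((r1+r2)/C) = asin(9/97) = 5.3238°
wrap1 = wrap2 = π + 2β = 190.6475°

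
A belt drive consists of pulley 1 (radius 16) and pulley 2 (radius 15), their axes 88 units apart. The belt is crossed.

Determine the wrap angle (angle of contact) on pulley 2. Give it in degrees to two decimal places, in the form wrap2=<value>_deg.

crossed belt: β = asin((r1+r2)/C) = asin(31/88) = 20.6264°
wrap1 = wrap2 = π + 2β = 221.2528°

wrap2=221.25_deg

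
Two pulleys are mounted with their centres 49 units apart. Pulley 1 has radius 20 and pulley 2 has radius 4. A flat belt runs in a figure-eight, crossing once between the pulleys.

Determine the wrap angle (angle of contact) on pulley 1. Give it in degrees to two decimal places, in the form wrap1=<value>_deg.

wrap1=238.65_deg

crossed belt: β = asin((r1+r2)/C) = asin(24/49) = 29.3272°
wrap1 = wrap2 = π + 2β = 238.6543°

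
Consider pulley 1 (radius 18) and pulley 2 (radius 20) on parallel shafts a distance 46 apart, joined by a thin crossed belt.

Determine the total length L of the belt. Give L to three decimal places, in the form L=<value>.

L=245.108

crossed belt: β = asin((r1+r2)/C) = asin(38/46) = 55.6988°
wrap1 = wrap2 = π + 2β = 291.3977°
tangent length = C·cosβ = 25.9230
L = (r1+r2)·wrap + 2·C·cosβ = 38·5.0858 + 2·25.9230 = 245.1082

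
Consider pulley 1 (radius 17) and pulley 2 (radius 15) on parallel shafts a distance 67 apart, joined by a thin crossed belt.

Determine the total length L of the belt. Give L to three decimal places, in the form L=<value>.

crossed belt: β = asin((r1+r2)/C) = asin(32/67) = 28.5295°
wrap1 = wrap2 = π + 2β = 237.0591°
tangent length = C·cosβ = 58.8643
L = (r1+r2)·wrap + 2·C·cosβ = 32·4.1375 + 2·58.8643 = 250.1273

L=250.127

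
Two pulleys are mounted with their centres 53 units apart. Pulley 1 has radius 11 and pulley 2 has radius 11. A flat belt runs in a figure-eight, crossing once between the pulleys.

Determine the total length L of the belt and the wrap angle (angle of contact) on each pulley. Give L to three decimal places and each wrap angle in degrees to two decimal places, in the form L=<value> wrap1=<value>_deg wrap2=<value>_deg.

crossed belt: β = asin((r1+r2)/C) = asin(22/53) = 24.5253°
wrap1 = wrap2 = π + 2β = 229.0505°
tangent length = C·cosβ = 48.2183
L = (r1+r2)·wrap + 2·C·cosβ = 22·3.9977 + 2·48.2183 = 184.3856

L=184.386 wrap1=229.05_deg wrap2=229.05_deg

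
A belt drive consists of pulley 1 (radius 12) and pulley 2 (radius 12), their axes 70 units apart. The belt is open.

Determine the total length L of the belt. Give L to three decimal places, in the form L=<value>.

open belt: β = asin((r2−r1)/C) = asin(0/70) = 0.0000°
wrap1 = π − 2β = 180.0000°
wrap2 = π + 2β = 180.0000°
tangent length = C·cosβ = 70.0000
L = r1·wrap1 + r2·wrap2 + 2·C·cosβ = 12·3.1416 + 12·3.1416 + 2·70.0000 = 215.3982

L=215.398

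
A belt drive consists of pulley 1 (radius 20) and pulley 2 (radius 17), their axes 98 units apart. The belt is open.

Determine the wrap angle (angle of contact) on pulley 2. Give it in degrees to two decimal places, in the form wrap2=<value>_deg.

wrap2=176.49_deg

open belt: β = asin((r2−r1)/C) = asin(-3/98) = -1.7542°
wrap1 = π − 2β = 183.5085°
wrap2 = π + 2β = 176.4915°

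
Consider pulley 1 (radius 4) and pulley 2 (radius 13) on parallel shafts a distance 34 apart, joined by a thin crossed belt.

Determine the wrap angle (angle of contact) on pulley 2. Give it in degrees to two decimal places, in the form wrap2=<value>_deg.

crossed belt: β = asin((r1+r2)/C) = asin(17/34) = 30.0000°
wrap1 = wrap2 = π + 2β = 240.0000°

wrap2=240.00_deg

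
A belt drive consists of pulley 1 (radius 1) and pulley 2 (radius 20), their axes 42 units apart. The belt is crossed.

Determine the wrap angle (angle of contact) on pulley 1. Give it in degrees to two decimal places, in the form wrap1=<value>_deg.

crossed belt: β = asin((r1+r2)/C) = asin(21/42) = 30.0000°
wrap1 = wrap2 = π + 2β = 240.0000°

wrap1=240.00_deg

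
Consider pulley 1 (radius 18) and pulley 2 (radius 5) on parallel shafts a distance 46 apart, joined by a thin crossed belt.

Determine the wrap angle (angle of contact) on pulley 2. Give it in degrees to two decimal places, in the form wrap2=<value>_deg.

wrap2=240.00_deg

crossed belt: β = asin((r1+r2)/C) = asin(23/46) = 30.0000°
wrap1 = wrap2 = π + 2β = 240.0000°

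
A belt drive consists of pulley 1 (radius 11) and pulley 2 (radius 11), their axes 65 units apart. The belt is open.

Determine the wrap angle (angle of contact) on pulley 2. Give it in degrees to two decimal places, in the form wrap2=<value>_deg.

open belt: β = asin((r2−r1)/C) = asin(0/65) = 0.0000°
wrap1 = π − 2β = 180.0000°
wrap2 = π + 2β = 180.0000°

wrap2=180.00_deg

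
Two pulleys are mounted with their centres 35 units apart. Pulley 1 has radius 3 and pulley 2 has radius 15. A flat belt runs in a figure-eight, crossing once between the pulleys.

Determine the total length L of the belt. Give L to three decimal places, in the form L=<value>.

crossed belt: β = asin((r1+r2)/C) = asin(18/35) = 30.9497°
wrap1 = wrap2 = π + 2β = 241.8994°
tangent length = C·cosβ = 30.0167
L = (r1+r2)·wrap + 2·C·cosβ = 18·4.2219 + 2·30.0167 = 136.0283

L=136.028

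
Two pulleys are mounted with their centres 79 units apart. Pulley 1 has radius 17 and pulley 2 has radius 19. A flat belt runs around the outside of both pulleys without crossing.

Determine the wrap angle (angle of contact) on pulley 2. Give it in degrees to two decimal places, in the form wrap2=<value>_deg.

wrap2=182.90_deg

open belt: β = asin((r2−r1)/C) = asin(2/79) = 1.4507°
wrap1 = π − 2β = 177.0986°
wrap2 = π + 2β = 182.9014°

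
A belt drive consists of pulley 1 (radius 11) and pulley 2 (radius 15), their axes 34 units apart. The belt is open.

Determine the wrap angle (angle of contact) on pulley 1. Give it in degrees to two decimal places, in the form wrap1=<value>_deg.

open belt: β = asin((r2−r1)/C) = asin(4/34) = 6.7563°
wrap1 = π − 2β = 166.4873°
wrap2 = π + 2β = 193.5127°

wrap1=166.49_deg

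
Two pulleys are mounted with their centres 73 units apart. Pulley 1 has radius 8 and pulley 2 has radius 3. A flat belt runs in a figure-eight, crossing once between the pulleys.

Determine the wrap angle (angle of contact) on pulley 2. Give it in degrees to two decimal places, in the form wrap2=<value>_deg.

crossed belt: β = asin((r1+r2)/C) = asin(11/73) = 8.6666°
wrap1 = wrap2 = π + 2β = 197.3332°

wrap2=197.33_deg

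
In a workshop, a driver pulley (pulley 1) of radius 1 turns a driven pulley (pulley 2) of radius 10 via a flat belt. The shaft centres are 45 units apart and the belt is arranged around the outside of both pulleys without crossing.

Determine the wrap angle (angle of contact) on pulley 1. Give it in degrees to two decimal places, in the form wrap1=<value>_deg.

wrap1=156.93_deg

open belt: β = asin((r2−r1)/C) = asin(9/45) = 11.5370°
wrap1 = π − 2β = 156.9261°
wrap2 = π + 2β = 203.0739°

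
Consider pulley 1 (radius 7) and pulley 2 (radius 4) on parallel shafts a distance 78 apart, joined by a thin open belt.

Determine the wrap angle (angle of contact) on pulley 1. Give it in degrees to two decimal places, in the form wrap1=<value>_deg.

open belt: β = asin((r2−r1)/C) = asin(-3/78) = -2.2042°
wrap1 = π − 2β = 184.4085°
wrap2 = π + 2β = 175.5915°

wrap1=184.41_deg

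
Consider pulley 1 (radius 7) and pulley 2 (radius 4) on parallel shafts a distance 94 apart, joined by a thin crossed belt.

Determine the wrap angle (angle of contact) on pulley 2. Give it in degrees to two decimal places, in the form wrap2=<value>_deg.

wrap2=193.44_deg

crossed belt: β = asin((r1+r2)/C) = asin(11/94) = 6.7202°
wrap1 = wrap2 = π + 2β = 193.4404°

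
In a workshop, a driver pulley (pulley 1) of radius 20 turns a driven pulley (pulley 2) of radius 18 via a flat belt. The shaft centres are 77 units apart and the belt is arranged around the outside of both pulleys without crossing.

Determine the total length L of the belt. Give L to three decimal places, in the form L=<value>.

open belt: β = asin((r2−r1)/C) = asin(-2/77) = -1.4884°
wrap1 = π − 2β = 182.9767°
wrap2 = π + 2β = 177.0233°
tangent length = C·cosβ = 76.9740
L = r1·wrap1 + r2·wrap2 + 2·C·cosβ = 20·3.1935 + 18·3.0896 + 2·76.9740 = 273.4325

L=273.432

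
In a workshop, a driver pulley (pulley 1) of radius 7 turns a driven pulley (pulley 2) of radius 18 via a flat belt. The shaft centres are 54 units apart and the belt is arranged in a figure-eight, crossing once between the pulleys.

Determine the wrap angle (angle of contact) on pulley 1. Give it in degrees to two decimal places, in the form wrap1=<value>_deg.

wrap1=235.16_deg

crossed belt: β = asin((r1+r2)/C) = asin(25/54) = 27.5785°
wrap1 = wrap2 = π + 2β = 235.1569°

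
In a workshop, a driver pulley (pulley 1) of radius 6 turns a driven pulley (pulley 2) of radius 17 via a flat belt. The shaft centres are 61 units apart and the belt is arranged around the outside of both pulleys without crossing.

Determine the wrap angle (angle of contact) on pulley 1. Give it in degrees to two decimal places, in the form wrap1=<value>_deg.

wrap1=159.22_deg

open belt: β = asin((r2−r1)/C) = asin(11/61) = 10.3889°
wrap1 = π − 2β = 159.2223°
wrap2 = π + 2β = 200.7777°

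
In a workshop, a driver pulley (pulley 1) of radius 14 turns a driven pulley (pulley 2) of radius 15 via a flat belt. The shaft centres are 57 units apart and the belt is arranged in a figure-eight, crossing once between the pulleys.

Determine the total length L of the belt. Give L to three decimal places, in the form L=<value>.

crossed belt: β = asin((r1+r2)/C) = asin(29/57) = 30.5821°
wrap1 = wrap2 = π + 2β = 241.1641°
tangent length = C·cosβ = 49.0714
L = (r1+r2)·wrap + 2·C·cosβ = 29·4.2091 + 2·49.0714 = 220.2069

L=220.207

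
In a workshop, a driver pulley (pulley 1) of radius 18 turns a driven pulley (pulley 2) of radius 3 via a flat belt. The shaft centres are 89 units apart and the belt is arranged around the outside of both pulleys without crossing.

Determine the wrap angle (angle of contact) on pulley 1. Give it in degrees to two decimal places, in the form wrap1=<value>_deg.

wrap1=199.41_deg

open belt: β = asin((r2−r1)/C) = asin(-15/89) = -9.7029°
wrap1 = π − 2β = 199.4058°
wrap2 = π + 2β = 160.5942°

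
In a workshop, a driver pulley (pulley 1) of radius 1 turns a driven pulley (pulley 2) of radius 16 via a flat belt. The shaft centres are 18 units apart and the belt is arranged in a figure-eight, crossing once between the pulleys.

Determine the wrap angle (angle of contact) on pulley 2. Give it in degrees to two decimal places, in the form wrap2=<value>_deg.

wrap2=321.62_deg

crossed belt: β = asin((r1+r2)/C) = asin(17/18) = 70.8119°
wrap1 = wrap2 = π + 2β = 321.6237°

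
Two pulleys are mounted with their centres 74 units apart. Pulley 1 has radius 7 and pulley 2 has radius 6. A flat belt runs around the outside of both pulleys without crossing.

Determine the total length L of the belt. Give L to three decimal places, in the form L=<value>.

L=188.854

open belt: β = asin((r2−r1)/C) = asin(-1/74) = -0.7743°
wrap1 = π − 2β = 181.5486°
wrap2 = π + 2β = 178.4514°
tangent length = C·cosβ = 73.9932
L = r1·wrap1 + r2·wrap2 + 2·C·cosβ = 7·3.1686 + 6·3.1146 + 2·73.9932 = 188.8542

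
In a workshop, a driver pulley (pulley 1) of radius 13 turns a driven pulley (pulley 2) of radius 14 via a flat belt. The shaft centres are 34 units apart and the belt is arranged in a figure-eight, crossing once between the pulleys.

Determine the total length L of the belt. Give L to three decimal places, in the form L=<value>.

L=175.699

crossed belt: β = asin((r1+r2)/C) = asin(27/34) = 52.5720°
wrap1 = wrap2 = π + 2β = 285.1440°
tangent length = C·cosβ = 20.6640
L = (r1+r2)·wrap + 2·C·cosβ = 27·4.9767 + 2·20.6640 = 175.6989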